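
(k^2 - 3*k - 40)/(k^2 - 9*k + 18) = (k^2 - 3*k - 40)/(k^2 - 9*k + 18)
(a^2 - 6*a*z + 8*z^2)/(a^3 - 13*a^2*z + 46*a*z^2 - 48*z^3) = (a - 4*z)/(a^2 - 11*a*z + 24*z^2)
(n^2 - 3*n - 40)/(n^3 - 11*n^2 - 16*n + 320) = 1/(n - 8)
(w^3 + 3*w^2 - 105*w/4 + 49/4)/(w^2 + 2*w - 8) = (4*w^3 + 12*w^2 - 105*w + 49)/(4*(w^2 + 2*w - 8))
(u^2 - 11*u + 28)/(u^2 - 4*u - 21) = (u - 4)/(u + 3)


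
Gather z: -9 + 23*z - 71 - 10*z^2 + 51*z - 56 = -10*z^2 + 74*z - 136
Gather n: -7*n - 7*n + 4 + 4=8 - 14*n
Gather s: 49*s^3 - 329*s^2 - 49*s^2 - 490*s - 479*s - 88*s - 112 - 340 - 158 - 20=49*s^3 - 378*s^2 - 1057*s - 630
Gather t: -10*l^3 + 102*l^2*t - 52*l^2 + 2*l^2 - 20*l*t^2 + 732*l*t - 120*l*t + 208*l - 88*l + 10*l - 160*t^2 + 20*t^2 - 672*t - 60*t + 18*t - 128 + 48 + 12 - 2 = -10*l^3 - 50*l^2 + 130*l + t^2*(-20*l - 140) + t*(102*l^2 + 612*l - 714) - 70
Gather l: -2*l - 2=-2*l - 2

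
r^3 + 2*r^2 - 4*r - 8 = (r - 2)*(r + 2)^2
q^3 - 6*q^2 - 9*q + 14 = (q - 7)*(q - 1)*(q + 2)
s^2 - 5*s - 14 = (s - 7)*(s + 2)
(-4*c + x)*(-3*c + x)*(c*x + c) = 12*c^3*x + 12*c^3 - 7*c^2*x^2 - 7*c^2*x + c*x^3 + c*x^2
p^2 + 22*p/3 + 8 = (p + 4/3)*(p + 6)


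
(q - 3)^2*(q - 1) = q^3 - 7*q^2 + 15*q - 9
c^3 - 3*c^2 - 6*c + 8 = (c - 4)*(c - 1)*(c + 2)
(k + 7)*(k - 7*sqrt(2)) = k^2 - 7*sqrt(2)*k + 7*k - 49*sqrt(2)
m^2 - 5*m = m*(m - 5)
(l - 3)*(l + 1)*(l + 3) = l^3 + l^2 - 9*l - 9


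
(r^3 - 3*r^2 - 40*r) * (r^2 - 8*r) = r^5 - 11*r^4 - 16*r^3 + 320*r^2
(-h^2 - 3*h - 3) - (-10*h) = -h^2 + 7*h - 3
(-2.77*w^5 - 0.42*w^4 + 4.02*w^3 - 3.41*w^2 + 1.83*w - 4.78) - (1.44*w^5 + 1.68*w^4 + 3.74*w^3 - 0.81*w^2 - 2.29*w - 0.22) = -4.21*w^5 - 2.1*w^4 + 0.279999999999999*w^3 - 2.6*w^2 + 4.12*w - 4.56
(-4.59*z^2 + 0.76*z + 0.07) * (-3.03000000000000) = 13.9077*z^2 - 2.3028*z - 0.2121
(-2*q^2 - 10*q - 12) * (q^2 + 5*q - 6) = -2*q^4 - 20*q^3 - 50*q^2 + 72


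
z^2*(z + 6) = z^3 + 6*z^2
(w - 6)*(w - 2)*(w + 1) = w^3 - 7*w^2 + 4*w + 12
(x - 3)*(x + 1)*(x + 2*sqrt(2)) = x^3 - 2*x^2 + 2*sqrt(2)*x^2 - 4*sqrt(2)*x - 3*x - 6*sqrt(2)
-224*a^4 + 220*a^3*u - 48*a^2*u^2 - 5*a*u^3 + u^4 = (-8*a + u)*(-2*a + u)^2*(7*a + u)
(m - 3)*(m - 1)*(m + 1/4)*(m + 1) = m^4 - 11*m^3/4 - 7*m^2/4 + 11*m/4 + 3/4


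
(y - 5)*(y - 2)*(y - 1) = y^3 - 8*y^2 + 17*y - 10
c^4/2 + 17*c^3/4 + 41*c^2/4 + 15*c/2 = c*(c/2 + 1)*(c + 3/2)*(c + 5)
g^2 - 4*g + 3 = (g - 3)*(g - 1)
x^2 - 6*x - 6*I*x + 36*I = (x - 6)*(x - 6*I)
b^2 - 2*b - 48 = (b - 8)*(b + 6)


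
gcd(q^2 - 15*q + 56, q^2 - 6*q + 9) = 1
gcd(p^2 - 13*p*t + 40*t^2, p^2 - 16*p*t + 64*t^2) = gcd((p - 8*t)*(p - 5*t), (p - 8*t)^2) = p - 8*t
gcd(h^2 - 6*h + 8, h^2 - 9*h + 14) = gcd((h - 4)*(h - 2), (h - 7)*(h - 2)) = h - 2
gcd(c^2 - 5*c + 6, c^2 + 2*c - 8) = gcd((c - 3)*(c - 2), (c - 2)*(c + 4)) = c - 2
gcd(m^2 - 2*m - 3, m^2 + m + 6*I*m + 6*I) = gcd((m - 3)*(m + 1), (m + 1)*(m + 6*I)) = m + 1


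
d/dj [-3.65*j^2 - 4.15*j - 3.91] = -7.3*j - 4.15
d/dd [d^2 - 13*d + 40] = 2*d - 13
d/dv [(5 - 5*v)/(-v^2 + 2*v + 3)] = 5*(v^2 - 2*v - 2*(v - 1)^2 - 3)/(-v^2 + 2*v + 3)^2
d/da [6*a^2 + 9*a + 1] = 12*a + 9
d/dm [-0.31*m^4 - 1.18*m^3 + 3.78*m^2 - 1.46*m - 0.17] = -1.24*m^3 - 3.54*m^2 + 7.56*m - 1.46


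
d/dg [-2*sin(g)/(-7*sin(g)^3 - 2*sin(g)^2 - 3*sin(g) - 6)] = 4*(-7*sin(g)^3 - sin(g)^2 + 3)*cos(g)/(7*sin(g)^3 + 2*sin(g)^2 + 3*sin(g) + 6)^2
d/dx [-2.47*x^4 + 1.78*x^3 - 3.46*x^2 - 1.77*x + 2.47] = -9.88*x^3 + 5.34*x^2 - 6.92*x - 1.77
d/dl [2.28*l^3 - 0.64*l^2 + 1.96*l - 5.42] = 6.84*l^2 - 1.28*l + 1.96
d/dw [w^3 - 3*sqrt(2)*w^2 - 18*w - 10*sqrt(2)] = 3*w^2 - 6*sqrt(2)*w - 18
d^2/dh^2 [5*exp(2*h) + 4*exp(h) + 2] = (20*exp(h) + 4)*exp(h)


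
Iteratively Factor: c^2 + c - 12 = (c + 4)*(c - 3)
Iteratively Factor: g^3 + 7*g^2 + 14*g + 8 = (g + 1)*(g^2 + 6*g + 8) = (g + 1)*(g + 4)*(g + 2)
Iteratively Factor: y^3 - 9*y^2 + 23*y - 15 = (y - 5)*(y^2 - 4*y + 3) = (y - 5)*(y - 3)*(y - 1)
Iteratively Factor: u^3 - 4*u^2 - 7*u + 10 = (u - 5)*(u^2 + u - 2) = (u - 5)*(u + 2)*(u - 1)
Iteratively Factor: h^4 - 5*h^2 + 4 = (h - 1)*(h^3 + h^2 - 4*h - 4) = (h - 1)*(h + 2)*(h^2 - h - 2) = (h - 1)*(h + 1)*(h + 2)*(h - 2)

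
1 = 1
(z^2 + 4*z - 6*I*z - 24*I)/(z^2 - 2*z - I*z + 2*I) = (z^2 + z*(4 - 6*I) - 24*I)/(z^2 + z*(-2 - I) + 2*I)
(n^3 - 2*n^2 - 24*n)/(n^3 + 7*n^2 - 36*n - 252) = n*(n + 4)/(n^2 + 13*n + 42)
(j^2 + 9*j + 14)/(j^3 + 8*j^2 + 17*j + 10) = (j + 7)/(j^2 + 6*j + 5)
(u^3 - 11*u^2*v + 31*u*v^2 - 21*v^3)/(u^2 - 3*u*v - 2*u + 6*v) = (u^2 - 8*u*v + 7*v^2)/(u - 2)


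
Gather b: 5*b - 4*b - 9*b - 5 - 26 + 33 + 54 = 56 - 8*b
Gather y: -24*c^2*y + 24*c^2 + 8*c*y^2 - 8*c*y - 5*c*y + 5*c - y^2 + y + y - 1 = 24*c^2 + 5*c + y^2*(8*c - 1) + y*(-24*c^2 - 13*c + 2) - 1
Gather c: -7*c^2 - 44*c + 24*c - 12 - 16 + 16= -7*c^2 - 20*c - 12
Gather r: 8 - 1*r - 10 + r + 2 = 0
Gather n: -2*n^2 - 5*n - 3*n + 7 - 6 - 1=-2*n^2 - 8*n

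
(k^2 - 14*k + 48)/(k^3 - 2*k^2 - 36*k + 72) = (k - 8)/(k^2 + 4*k - 12)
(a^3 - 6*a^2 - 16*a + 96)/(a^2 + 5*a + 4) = (a^2 - 10*a + 24)/(a + 1)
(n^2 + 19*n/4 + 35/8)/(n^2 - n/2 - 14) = (n + 5/4)/(n - 4)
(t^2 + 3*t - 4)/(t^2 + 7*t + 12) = (t - 1)/(t + 3)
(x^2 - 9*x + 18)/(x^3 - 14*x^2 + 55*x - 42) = (x - 3)/(x^2 - 8*x + 7)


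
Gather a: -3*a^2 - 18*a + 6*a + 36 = -3*a^2 - 12*a + 36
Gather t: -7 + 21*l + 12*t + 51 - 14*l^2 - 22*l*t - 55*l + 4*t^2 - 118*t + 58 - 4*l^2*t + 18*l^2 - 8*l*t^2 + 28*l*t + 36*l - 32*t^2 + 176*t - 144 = 4*l^2 + 2*l + t^2*(-8*l - 28) + t*(-4*l^2 + 6*l + 70) - 42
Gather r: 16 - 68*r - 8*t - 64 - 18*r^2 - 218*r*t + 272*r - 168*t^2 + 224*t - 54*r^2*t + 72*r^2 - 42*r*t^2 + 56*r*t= r^2*(54 - 54*t) + r*(-42*t^2 - 162*t + 204) - 168*t^2 + 216*t - 48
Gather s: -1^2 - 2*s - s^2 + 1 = -s^2 - 2*s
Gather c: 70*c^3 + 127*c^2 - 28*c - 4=70*c^3 + 127*c^2 - 28*c - 4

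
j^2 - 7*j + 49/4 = (j - 7/2)^2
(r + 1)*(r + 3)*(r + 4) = r^3 + 8*r^2 + 19*r + 12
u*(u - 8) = u^2 - 8*u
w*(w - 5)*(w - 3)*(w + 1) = w^4 - 7*w^3 + 7*w^2 + 15*w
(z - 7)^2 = z^2 - 14*z + 49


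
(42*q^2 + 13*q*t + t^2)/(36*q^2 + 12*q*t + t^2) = (7*q + t)/(6*q + t)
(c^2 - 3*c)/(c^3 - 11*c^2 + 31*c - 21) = c/(c^2 - 8*c + 7)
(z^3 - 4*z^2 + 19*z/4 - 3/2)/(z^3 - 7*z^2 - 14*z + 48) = (z^2 - 2*z + 3/4)/(z^2 - 5*z - 24)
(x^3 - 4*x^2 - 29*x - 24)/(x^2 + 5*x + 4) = (x^2 - 5*x - 24)/(x + 4)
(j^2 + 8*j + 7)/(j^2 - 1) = (j + 7)/(j - 1)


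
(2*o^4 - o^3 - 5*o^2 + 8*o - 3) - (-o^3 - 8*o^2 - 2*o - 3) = 2*o^4 + 3*o^2 + 10*o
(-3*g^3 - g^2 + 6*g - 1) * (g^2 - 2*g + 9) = -3*g^5 + 5*g^4 - 19*g^3 - 22*g^2 + 56*g - 9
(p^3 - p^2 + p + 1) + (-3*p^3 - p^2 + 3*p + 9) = -2*p^3 - 2*p^2 + 4*p + 10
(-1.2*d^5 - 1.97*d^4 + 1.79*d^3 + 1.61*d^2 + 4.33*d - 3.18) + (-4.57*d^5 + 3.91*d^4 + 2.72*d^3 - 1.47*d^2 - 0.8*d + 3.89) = -5.77*d^5 + 1.94*d^4 + 4.51*d^3 + 0.14*d^2 + 3.53*d + 0.71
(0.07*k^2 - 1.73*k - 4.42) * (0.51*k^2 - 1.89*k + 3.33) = 0.0357*k^4 - 1.0146*k^3 + 1.2486*k^2 + 2.5929*k - 14.7186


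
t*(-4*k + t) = -4*k*t + t^2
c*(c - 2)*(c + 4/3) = c^3 - 2*c^2/3 - 8*c/3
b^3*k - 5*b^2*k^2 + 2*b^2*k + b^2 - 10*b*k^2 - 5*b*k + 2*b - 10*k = (b + 2)*(b - 5*k)*(b*k + 1)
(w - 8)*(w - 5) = w^2 - 13*w + 40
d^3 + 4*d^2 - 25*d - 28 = (d - 4)*(d + 1)*(d + 7)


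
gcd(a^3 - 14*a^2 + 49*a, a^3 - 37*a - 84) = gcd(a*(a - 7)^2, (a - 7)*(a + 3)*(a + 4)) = a - 7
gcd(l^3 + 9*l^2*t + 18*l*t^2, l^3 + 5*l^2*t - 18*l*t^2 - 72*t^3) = l^2 + 9*l*t + 18*t^2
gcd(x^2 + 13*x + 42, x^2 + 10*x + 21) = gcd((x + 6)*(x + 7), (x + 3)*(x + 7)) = x + 7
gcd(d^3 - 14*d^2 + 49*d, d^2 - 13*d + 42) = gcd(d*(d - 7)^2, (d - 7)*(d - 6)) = d - 7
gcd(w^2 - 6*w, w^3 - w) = w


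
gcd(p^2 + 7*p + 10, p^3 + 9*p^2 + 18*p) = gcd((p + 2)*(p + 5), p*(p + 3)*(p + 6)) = 1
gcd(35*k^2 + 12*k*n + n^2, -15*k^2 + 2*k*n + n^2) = 5*k + n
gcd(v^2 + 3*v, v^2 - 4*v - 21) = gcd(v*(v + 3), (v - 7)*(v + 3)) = v + 3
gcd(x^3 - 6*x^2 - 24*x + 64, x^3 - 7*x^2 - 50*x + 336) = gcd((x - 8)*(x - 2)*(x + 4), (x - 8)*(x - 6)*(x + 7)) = x - 8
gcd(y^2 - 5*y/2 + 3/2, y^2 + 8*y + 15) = 1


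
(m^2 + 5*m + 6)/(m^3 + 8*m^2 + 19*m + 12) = (m + 2)/(m^2 + 5*m + 4)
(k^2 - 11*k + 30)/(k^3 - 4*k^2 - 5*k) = (k - 6)/(k*(k + 1))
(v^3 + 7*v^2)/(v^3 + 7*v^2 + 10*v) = v*(v + 7)/(v^2 + 7*v + 10)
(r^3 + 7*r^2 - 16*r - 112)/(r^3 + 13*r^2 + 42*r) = (r^2 - 16)/(r*(r + 6))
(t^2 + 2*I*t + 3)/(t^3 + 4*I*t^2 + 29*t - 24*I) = (t + 3*I)/(t^2 + 5*I*t + 24)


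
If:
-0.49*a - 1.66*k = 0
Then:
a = -3.38775510204082*k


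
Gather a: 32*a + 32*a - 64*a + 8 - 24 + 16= 0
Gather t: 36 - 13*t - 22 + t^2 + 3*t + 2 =t^2 - 10*t + 16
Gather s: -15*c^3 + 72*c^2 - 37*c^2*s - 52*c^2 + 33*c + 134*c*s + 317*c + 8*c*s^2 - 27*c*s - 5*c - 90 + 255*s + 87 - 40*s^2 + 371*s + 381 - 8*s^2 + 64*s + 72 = -15*c^3 + 20*c^2 + 345*c + s^2*(8*c - 48) + s*(-37*c^2 + 107*c + 690) + 450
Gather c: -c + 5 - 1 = 4 - c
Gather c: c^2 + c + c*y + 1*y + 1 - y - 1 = c^2 + c*(y + 1)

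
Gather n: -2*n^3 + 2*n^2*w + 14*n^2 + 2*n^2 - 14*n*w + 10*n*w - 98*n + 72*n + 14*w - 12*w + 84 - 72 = -2*n^3 + n^2*(2*w + 16) + n*(-4*w - 26) + 2*w + 12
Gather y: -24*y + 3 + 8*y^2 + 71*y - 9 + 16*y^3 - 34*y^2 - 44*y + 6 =16*y^3 - 26*y^2 + 3*y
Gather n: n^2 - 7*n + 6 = n^2 - 7*n + 6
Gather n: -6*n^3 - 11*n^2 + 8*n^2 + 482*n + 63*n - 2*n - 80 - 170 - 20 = -6*n^3 - 3*n^2 + 543*n - 270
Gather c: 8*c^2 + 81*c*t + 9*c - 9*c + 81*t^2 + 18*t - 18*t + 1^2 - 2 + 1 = 8*c^2 + 81*c*t + 81*t^2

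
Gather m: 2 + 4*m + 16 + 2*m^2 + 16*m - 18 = 2*m^2 + 20*m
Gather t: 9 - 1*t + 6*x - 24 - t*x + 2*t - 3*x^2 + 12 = t*(1 - x) - 3*x^2 + 6*x - 3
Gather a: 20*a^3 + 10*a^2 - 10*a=20*a^3 + 10*a^2 - 10*a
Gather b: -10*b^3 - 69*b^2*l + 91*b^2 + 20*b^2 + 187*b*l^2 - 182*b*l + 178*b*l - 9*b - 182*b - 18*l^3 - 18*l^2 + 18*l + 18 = -10*b^3 + b^2*(111 - 69*l) + b*(187*l^2 - 4*l - 191) - 18*l^3 - 18*l^2 + 18*l + 18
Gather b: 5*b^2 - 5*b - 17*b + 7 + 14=5*b^2 - 22*b + 21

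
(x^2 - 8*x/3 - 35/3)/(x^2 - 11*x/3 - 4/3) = (-3*x^2 + 8*x + 35)/(-3*x^2 + 11*x + 4)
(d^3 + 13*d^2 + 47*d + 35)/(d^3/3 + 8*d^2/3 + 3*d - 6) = 3*(d^3 + 13*d^2 + 47*d + 35)/(d^3 + 8*d^2 + 9*d - 18)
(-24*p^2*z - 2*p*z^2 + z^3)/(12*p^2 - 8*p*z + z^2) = z*(4*p + z)/(-2*p + z)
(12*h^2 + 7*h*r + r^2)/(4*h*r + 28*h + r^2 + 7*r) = (3*h + r)/(r + 7)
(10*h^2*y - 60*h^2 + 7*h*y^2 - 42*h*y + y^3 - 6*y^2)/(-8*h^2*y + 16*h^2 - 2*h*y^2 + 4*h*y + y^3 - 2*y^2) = (5*h*y - 30*h + y^2 - 6*y)/(-4*h*y + 8*h + y^2 - 2*y)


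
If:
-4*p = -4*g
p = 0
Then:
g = 0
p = 0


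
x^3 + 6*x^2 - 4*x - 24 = (x - 2)*(x + 2)*(x + 6)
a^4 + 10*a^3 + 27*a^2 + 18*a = a*(a + 1)*(a + 3)*(a + 6)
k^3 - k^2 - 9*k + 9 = (k - 3)*(k - 1)*(k + 3)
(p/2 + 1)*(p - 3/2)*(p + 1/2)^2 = p^4/2 + 3*p^3/4 - 9*p^2/8 - 23*p/16 - 3/8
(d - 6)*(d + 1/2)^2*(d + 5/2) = d^4 - 5*d^3/2 - 73*d^2/4 - 127*d/8 - 15/4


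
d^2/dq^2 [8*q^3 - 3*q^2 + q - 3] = 48*q - 6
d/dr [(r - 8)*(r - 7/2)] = 2*r - 23/2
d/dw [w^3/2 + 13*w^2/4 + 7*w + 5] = 3*w^2/2 + 13*w/2 + 7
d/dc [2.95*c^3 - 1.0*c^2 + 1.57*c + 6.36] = 8.85*c^2 - 2.0*c + 1.57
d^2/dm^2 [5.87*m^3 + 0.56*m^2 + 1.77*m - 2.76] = 35.22*m + 1.12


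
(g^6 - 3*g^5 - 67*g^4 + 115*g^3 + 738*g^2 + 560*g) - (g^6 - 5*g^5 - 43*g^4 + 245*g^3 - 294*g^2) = 2*g^5 - 24*g^4 - 130*g^3 + 1032*g^2 + 560*g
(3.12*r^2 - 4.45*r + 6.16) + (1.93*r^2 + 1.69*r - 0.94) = 5.05*r^2 - 2.76*r + 5.22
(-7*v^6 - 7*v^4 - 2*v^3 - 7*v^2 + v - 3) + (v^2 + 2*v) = -7*v^6 - 7*v^4 - 2*v^3 - 6*v^2 + 3*v - 3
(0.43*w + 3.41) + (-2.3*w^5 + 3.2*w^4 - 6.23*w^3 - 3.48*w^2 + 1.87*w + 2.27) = -2.3*w^5 + 3.2*w^4 - 6.23*w^3 - 3.48*w^2 + 2.3*w + 5.68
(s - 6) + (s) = 2*s - 6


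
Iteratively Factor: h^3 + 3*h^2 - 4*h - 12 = (h + 2)*(h^2 + h - 6) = (h - 2)*(h + 2)*(h + 3)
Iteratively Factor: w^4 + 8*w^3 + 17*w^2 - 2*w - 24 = (w + 2)*(w^3 + 6*w^2 + 5*w - 12) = (w + 2)*(w + 4)*(w^2 + 2*w - 3) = (w + 2)*(w + 3)*(w + 4)*(w - 1)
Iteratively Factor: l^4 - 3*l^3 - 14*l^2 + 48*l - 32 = (l - 1)*(l^3 - 2*l^2 - 16*l + 32) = (l - 1)*(l + 4)*(l^2 - 6*l + 8) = (l - 4)*(l - 1)*(l + 4)*(l - 2)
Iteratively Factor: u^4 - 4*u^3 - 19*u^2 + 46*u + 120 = (u - 4)*(u^3 - 19*u - 30) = (u - 4)*(u + 3)*(u^2 - 3*u - 10) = (u - 5)*(u - 4)*(u + 3)*(u + 2)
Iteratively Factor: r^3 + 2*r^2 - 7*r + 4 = (r - 1)*(r^2 + 3*r - 4) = (r - 1)*(r + 4)*(r - 1)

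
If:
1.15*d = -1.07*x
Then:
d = -0.930434782608696*x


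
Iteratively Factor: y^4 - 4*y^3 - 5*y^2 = (y)*(y^3 - 4*y^2 - 5*y) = y^2*(y^2 - 4*y - 5) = y^2*(y + 1)*(y - 5)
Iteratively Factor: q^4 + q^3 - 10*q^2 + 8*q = (q)*(q^3 + q^2 - 10*q + 8) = q*(q - 2)*(q^2 + 3*q - 4) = q*(q - 2)*(q - 1)*(q + 4)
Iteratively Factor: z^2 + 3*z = (z)*(z + 3)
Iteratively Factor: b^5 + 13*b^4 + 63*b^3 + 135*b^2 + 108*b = (b + 3)*(b^4 + 10*b^3 + 33*b^2 + 36*b) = b*(b + 3)*(b^3 + 10*b^2 + 33*b + 36) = b*(b + 3)*(b + 4)*(b^2 + 6*b + 9) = b*(b + 3)^2*(b + 4)*(b + 3)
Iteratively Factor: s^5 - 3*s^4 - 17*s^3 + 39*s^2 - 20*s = (s - 1)*(s^4 - 2*s^3 - 19*s^2 + 20*s) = (s - 1)^2*(s^3 - s^2 - 20*s) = s*(s - 1)^2*(s^2 - s - 20) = s*(s - 5)*(s - 1)^2*(s + 4)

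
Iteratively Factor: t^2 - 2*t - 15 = (t + 3)*(t - 5)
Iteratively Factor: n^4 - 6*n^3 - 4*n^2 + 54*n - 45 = (n - 1)*(n^3 - 5*n^2 - 9*n + 45) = (n - 5)*(n - 1)*(n^2 - 9) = (n - 5)*(n - 3)*(n - 1)*(n + 3)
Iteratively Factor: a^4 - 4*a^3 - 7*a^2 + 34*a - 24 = (a - 4)*(a^3 - 7*a + 6) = (a - 4)*(a - 1)*(a^2 + a - 6) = (a - 4)*(a - 1)*(a + 3)*(a - 2)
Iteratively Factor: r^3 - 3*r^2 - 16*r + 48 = (r - 4)*(r^2 + r - 12) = (r - 4)*(r - 3)*(r + 4)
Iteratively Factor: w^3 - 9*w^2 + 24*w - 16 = (w - 4)*(w^2 - 5*w + 4) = (w - 4)*(w - 1)*(w - 4)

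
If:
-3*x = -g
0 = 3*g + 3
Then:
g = -1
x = -1/3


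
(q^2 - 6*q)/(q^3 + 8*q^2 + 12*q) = (q - 6)/(q^2 + 8*q + 12)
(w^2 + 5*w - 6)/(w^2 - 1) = (w + 6)/(w + 1)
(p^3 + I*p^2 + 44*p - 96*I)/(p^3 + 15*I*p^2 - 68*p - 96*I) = (p^2 - 7*I*p - 12)/(p^2 + 7*I*p - 12)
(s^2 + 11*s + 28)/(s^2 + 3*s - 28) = (s + 4)/(s - 4)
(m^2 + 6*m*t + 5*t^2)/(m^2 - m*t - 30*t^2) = (-m - t)/(-m + 6*t)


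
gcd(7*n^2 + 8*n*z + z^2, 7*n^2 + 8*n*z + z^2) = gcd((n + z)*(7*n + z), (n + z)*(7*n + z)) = 7*n^2 + 8*n*z + z^2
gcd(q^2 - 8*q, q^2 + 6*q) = q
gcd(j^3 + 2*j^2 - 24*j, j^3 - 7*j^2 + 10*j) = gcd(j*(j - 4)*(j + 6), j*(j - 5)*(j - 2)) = j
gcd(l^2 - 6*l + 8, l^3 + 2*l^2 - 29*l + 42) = l - 2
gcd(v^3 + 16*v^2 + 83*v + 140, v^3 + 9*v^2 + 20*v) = v^2 + 9*v + 20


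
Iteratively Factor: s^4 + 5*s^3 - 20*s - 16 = (s + 2)*(s^3 + 3*s^2 - 6*s - 8) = (s + 1)*(s + 2)*(s^2 + 2*s - 8) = (s + 1)*(s + 2)*(s + 4)*(s - 2)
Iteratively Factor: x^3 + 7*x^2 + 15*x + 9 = (x + 1)*(x^2 + 6*x + 9) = (x + 1)*(x + 3)*(x + 3)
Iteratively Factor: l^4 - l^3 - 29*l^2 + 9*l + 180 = (l + 3)*(l^3 - 4*l^2 - 17*l + 60) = (l - 3)*(l + 3)*(l^2 - l - 20) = (l - 5)*(l - 3)*(l + 3)*(l + 4)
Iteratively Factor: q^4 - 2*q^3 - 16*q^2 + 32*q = (q - 2)*(q^3 - 16*q) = (q - 4)*(q - 2)*(q^2 + 4*q) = (q - 4)*(q - 2)*(q + 4)*(q)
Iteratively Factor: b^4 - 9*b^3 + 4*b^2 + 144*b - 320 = (b - 5)*(b^3 - 4*b^2 - 16*b + 64) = (b - 5)*(b - 4)*(b^2 - 16) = (b - 5)*(b - 4)*(b + 4)*(b - 4)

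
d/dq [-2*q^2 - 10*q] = -4*q - 10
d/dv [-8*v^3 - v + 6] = -24*v^2 - 1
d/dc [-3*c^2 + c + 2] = 1 - 6*c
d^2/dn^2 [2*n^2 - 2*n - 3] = 4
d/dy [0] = 0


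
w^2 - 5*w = w*(w - 5)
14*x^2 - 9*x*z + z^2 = (-7*x + z)*(-2*x + z)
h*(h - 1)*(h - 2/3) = h^3 - 5*h^2/3 + 2*h/3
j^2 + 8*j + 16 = (j + 4)^2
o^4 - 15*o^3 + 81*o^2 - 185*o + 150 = (o - 5)^2*(o - 3)*(o - 2)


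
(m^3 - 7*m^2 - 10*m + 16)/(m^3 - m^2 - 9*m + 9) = (m^2 - 6*m - 16)/(m^2 - 9)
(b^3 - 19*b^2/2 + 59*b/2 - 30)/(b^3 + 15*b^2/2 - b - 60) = (b^2 - 7*b + 12)/(b^2 + 10*b + 24)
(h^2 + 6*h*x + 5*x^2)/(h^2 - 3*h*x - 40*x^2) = (-h - x)/(-h + 8*x)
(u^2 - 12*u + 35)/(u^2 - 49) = (u - 5)/(u + 7)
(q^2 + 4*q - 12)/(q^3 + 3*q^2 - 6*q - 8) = (q + 6)/(q^2 + 5*q + 4)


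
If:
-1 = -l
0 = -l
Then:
No Solution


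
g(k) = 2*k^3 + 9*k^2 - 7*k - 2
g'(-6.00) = 101.00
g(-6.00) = -68.00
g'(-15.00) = 1073.00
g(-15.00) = -4622.00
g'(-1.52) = -20.50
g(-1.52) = 22.41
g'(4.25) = 177.88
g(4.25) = 284.34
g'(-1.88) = -19.63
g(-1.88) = 29.68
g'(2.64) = 82.34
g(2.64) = 79.05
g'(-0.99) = -18.94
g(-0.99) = 11.81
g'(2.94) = 97.78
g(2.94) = 106.04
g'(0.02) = -6.64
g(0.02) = -2.14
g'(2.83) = 91.99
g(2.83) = 95.60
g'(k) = 6*k^2 + 18*k - 7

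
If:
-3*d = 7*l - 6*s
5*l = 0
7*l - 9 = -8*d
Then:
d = 9/8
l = 0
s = 9/16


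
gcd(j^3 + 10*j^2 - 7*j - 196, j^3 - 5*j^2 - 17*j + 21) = 1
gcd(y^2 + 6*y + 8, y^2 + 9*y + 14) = y + 2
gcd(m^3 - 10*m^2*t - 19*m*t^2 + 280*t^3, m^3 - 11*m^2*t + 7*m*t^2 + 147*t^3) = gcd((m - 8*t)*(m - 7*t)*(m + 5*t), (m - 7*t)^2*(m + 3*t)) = -m + 7*t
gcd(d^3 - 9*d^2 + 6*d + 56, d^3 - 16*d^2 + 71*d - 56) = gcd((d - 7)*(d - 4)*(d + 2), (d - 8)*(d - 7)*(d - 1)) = d - 7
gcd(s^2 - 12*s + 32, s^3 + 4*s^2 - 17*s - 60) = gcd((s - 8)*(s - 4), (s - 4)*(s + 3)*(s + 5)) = s - 4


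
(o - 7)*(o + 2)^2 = o^3 - 3*o^2 - 24*o - 28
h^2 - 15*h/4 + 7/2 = (h - 2)*(h - 7/4)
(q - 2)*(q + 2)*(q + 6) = q^3 + 6*q^2 - 4*q - 24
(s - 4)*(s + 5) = s^2 + s - 20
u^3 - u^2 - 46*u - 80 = (u - 8)*(u + 2)*(u + 5)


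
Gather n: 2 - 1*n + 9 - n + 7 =18 - 2*n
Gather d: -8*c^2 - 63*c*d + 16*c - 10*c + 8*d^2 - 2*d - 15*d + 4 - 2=-8*c^2 + 6*c + 8*d^2 + d*(-63*c - 17) + 2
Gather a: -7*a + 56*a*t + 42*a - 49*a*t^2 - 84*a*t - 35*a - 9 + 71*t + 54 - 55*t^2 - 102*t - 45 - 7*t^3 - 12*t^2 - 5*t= a*(-49*t^2 - 28*t) - 7*t^3 - 67*t^2 - 36*t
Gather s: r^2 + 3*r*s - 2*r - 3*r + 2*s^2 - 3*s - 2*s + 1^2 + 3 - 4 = r^2 - 5*r + 2*s^2 + s*(3*r - 5)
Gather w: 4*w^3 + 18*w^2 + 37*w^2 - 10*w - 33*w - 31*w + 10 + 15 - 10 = 4*w^3 + 55*w^2 - 74*w + 15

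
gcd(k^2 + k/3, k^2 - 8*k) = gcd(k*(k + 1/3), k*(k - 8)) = k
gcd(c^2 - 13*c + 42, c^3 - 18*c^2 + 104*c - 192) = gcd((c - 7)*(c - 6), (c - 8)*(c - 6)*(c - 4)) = c - 6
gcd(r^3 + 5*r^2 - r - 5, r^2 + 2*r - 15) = r + 5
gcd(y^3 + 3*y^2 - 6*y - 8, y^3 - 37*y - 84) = y + 4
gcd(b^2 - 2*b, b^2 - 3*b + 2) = b - 2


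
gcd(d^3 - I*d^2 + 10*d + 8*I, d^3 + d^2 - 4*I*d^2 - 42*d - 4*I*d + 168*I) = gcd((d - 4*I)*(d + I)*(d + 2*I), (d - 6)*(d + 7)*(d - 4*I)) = d - 4*I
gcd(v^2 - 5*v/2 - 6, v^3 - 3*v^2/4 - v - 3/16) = 1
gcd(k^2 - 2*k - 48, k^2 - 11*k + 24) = k - 8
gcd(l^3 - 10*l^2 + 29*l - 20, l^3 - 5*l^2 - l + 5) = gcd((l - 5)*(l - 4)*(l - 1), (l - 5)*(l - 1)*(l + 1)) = l^2 - 6*l + 5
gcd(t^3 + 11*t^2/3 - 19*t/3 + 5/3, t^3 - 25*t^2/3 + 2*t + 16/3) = t - 1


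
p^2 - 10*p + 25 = (p - 5)^2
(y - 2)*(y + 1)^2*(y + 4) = y^4 + 4*y^3 - 3*y^2 - 14*y - 8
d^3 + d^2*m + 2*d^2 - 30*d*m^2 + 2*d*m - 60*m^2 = (d + 2)*(d - 5*m)*(d + 6*m)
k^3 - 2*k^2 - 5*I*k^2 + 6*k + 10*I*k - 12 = (k - 2)*(k - 6*I)*(k + I)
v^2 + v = v*(v + 1)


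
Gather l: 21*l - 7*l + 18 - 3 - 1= 14*l + 14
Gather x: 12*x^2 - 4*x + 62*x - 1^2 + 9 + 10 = 12*x^2 + 58*x + 18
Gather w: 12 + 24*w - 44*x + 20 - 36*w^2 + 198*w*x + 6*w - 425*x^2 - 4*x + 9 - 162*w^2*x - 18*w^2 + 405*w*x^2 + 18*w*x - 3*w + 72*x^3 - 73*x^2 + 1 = w^2*(-162*x - 54) + w*(405*x^2 + 216*x + 27) + 72*x^3 - 498*x^2 - 48*x + 42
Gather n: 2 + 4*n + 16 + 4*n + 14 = 8*n + 32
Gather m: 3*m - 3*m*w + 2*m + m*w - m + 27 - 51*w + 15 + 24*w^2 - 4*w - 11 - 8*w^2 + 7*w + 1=m*(4 - 2*w) + 16*w^2 - 48*w + 32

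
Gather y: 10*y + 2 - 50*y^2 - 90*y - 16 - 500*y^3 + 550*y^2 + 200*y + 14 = -500*y^3 + 500*y^2 + 120*y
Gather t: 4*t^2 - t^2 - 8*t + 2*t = 3*t^2 - 6*t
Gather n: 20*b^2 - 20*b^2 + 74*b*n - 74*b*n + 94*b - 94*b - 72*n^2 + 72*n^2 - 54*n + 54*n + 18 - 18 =0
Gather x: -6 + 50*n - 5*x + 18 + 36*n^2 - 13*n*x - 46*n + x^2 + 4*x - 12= 36*n^2 + 4*n + x^2 + x*(-13*n - 1)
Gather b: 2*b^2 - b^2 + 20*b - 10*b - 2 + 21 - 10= b^2 + 10*b + 9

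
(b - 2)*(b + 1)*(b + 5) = b^3 + 4*b^2 - 7*b - 10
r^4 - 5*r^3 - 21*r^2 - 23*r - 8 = (r - 8)*(r + 1)^3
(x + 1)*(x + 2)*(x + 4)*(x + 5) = x^4 + 12*x^3 + 49*x^2 + 78*x + 40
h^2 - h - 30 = (h - 6)*(h + 5)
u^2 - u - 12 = (u - 4)*(u + 3)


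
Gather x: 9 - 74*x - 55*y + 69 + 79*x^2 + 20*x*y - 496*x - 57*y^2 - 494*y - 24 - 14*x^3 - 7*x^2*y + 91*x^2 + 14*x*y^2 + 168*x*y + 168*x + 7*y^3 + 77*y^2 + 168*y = -14*x^3 + x^2*(170 - 7*y) + x*(14*y^2 + 188*y - 402) + 7*y^3 + 20*y^2 - 381*y + 54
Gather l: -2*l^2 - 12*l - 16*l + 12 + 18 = -2*l^2 - 28*l + 30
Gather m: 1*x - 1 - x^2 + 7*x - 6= -x^2 + 8*x - 7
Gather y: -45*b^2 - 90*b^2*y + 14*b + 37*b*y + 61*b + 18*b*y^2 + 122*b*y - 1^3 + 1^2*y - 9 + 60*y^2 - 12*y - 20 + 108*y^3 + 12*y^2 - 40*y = -45*b^2 + 75*b + 108*y^3 + y^2*(18*b + 72) + y*(-90*b^2 + 159*b - 51) - 30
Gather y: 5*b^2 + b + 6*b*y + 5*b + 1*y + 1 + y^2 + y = 5*b^2 + 6*b + y^2 + y*(6*b + 2) + 1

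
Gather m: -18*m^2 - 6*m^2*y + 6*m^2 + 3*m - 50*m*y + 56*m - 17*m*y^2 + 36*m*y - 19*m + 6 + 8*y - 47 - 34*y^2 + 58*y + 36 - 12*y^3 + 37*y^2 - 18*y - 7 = m^2*(-6*y - 12) + m*(-17*y^2 - 14*y + 40) - 12*y^3 + 3*y^2 + 48*y - 12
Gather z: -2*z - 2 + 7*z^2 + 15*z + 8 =7*z^2 + 13*z + 6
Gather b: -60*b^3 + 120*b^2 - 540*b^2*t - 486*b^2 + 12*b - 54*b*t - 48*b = -60*b^3 + b^2*(-540*t - 366) + b*(-54*t - 36)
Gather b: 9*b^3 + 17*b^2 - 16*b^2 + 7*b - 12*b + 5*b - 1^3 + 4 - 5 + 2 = 9*b^3 + b^2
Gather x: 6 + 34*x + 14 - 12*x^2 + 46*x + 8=-12*x^2 + 80*x + 28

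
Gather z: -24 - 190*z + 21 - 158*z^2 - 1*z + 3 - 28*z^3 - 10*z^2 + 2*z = -28*z^3 - 168*z^2 - 189*z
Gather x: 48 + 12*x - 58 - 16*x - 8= -4*x - 18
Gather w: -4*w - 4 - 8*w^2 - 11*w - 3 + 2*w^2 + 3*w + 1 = -6*w^2 - 12*w - 6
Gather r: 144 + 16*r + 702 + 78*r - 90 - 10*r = 84*r + 756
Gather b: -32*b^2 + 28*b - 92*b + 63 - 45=-32*b^2 - 64*b + 18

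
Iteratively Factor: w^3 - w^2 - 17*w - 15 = (w - 5)*(w^2 + 4*w + 3) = (w - 5)*(w + 3)*(w + 1)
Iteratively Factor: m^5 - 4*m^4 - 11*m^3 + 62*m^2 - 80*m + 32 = (m - 1)*(m^4 - 3*m^3 - 14*m^2 + 48*m - 32) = (m - 2)*(m - 1)*(m^3 - m^2 - 16*m + 16) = (m - 2)*(m - 1)^2*(m^2 - 16) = (m - 4)*(m - 2)*(m - 1)^2*(m + 4)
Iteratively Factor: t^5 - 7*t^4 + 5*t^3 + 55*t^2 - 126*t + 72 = (t + 3)*(t^4 - 10*t^3 + 35*t^2 - 50*t + 24) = (t - 4)*(t + 3)*(t^3 - 6*t^2 + 11*t - 6) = (t - 4)*(t - 2)*(t + 3)*(t^2 - 4*t + 3) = (t - 4)*(t - 2)*(t - 1)*(t + 3)*(t - 3)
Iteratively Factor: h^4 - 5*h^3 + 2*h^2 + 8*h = (h - 4)*(h^3 - h^2 - 2*h) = (h - 4)*(h - 2)*(h^2 + h) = h*(h - 4)*(h - 2)*(h + 1)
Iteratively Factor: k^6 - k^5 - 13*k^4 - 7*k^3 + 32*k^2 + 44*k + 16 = (k + 2)*(k^5 - 3*k^4 - 7*k^3 + 7*k^2 + 18*k + 8) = (k + 1)*(k + 2)*(k^4 - 4*k^3 - 3*k^2 + 10*k + 8) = (k + 1)^2*(k + 2)*(k^3 - 5*k^2 + 2*k + 8) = (k + 1)^3*(k + 2)*(k^2 - 6*k + 8) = (k - 4)*(k + 1)^3*(k + 2)*(k - 2)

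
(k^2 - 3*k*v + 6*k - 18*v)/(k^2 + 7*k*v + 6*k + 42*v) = (k - 3*v)/(k + 7*v)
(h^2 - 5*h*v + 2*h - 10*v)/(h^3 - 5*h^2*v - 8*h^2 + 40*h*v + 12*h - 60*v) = (h + 2)/(h^2 - 8*h + 12)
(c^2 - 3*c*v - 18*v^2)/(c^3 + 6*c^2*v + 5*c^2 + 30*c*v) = (c^2 - 3*c*v - 18*v^2)/(c*(c^2 + 6*c*v + 5*c + 30*v))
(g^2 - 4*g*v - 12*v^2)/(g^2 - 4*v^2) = (-g + 6*v)/(-g + 2*v)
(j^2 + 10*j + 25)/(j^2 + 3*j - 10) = (j + 5)/(j - 2)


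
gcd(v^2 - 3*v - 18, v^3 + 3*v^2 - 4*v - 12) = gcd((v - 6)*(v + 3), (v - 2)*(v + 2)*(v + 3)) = v + 3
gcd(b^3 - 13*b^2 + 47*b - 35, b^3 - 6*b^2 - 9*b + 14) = b^2 - 8*b + 7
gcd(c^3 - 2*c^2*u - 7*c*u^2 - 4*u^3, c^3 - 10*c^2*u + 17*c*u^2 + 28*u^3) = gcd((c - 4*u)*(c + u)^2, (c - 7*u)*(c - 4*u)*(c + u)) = -c^2 + 3*c*u + 4*u^2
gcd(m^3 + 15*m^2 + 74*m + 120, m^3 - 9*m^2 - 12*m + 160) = m + 4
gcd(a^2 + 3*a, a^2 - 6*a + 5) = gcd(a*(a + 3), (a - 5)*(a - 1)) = 1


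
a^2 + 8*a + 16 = (a + 4)^2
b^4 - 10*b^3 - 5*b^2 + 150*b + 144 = (b - 8)*(b - 6)*(b + 1)*(b + 3)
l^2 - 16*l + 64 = (l - 8)^2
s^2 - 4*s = s*(s - 4)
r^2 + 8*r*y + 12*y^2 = (r + 2*y)*(r + 6*y)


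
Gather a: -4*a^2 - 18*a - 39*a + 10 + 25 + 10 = -4*a^2 - 57*a + 45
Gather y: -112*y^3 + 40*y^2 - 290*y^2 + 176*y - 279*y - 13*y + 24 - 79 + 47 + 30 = -112*y^3 - 250*y^2 - 116*y + 22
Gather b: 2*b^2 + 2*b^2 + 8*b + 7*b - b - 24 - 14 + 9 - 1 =4*b^2 + 14*b - 30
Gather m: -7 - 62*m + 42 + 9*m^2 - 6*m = 9*m^2 - 68*m + 35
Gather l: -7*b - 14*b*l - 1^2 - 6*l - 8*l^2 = -7*b - 8*l^2 + l*(-14*b - 6) - 1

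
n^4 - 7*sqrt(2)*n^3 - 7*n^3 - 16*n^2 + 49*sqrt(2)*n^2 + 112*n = n*(n - 7)*(n - 8*sqrt(2))*(n + sqrt(2))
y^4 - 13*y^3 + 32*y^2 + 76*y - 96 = (y - 8)*(y - 6)*(y - 1)*(y + 2)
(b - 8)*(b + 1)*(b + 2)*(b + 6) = b^4 + b^3 - 52*b^2 - 148*b - 96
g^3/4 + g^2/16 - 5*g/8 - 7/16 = (g/4 + 1/4)*(g - 7/4)*(g + 1)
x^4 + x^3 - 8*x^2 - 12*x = x*(x - 3)*(x + 2)^2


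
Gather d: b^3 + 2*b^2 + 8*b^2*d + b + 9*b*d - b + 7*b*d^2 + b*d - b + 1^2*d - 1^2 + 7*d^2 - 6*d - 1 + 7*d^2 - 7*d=b^3 + 2*b^2 - b + d^2*(7*b + 14) + d*(8*b^2 + 10*b - 12) - 2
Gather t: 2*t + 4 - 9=2*t - 5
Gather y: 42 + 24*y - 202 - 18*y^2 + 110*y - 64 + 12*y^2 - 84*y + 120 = -6*y^2 + 50*y - 104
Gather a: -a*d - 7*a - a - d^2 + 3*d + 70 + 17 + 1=a*(-d - 8) - d^2 + 3*d + 88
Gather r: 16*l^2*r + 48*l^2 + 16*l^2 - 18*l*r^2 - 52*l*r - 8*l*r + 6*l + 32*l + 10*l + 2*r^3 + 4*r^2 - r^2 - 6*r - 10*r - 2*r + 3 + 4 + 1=64*l^2 + 48*l + 2*r^3 + r^2*(3 - 18*l) + r*(16*l^2 - 60*l - 18) + 8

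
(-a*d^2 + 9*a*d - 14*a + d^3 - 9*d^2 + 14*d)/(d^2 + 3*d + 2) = (-a*d^2 + 9*a*d - 14*a + d^3 - 9*d^2 + 14*d)/(d^2 + 3*d + 2)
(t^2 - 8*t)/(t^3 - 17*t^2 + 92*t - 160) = t/(t^2 - 9*t + 20)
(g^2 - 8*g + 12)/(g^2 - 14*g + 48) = (g - 2)/(g - 8)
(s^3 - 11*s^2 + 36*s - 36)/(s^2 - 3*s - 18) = (s^2 - 5*s + 6)/(s + 3)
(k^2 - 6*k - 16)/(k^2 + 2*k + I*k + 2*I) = (k - 8)/(k + I)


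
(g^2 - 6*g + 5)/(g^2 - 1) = (g - 5)/(g + 1)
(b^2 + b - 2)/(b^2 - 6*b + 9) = (b^2 + b - 2)/(b^2 - 6*b + 9)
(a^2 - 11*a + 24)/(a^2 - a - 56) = (a - 3)/(a + 7)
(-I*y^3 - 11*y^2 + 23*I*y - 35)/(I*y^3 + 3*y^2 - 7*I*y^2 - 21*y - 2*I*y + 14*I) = (-y^3 + 11*I*y^2 + 23*y + 35*I)/(y^3 - y^2*(7 + 3*I) + y*(-2 + 21*I) + 14)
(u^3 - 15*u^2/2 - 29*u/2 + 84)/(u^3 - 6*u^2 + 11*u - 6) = (u^2 - 9*u/2 - 28)/(u^2 - 3*u + 2)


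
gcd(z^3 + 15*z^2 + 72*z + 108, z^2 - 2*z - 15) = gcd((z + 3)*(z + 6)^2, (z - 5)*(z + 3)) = z + 3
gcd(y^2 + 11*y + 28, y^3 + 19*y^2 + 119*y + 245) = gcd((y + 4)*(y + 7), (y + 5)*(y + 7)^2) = y + 7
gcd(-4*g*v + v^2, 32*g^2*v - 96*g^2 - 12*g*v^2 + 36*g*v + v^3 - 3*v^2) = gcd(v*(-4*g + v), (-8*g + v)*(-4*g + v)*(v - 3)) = -4*g + v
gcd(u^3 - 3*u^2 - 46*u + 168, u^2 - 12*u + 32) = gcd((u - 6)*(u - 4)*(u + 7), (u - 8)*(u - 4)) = u - 4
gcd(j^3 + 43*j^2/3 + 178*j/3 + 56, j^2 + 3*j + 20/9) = j + 4/3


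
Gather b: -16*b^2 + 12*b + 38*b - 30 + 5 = -16*b^2 + 50*b - 25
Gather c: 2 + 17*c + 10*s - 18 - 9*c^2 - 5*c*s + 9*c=-9*c^2 + c*(26 - 5*s) + 10*s - 16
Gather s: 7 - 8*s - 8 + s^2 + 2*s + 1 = s^2 - 6*s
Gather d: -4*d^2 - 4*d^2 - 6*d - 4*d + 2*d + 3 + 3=-8*d^2 - 8*d + 6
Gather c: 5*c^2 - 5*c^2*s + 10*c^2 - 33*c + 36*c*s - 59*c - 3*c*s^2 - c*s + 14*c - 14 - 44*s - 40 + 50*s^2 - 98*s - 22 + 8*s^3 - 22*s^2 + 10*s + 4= c^2*(15 - 5*s) + c*(-3*s^2 + 35*s - 78) + 8*s^3 + 28*s^2 - 132*s - 72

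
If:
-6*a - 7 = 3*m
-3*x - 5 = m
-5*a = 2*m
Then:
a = 14/3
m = -35/3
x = 20/9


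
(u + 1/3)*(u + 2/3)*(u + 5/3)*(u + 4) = u^4 + 20*u^3/3 + 113*u^2/9 + 214*u/27 + 40/27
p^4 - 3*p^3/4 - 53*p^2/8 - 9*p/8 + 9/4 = (p - 3)*(p - 1/2)*(p + 3/4)*(p + 2)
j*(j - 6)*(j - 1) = j^3 - 7*j^2 + 6*j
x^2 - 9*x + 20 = (x - 5)*(x - 4)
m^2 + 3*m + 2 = (m + 1)*(m + 2)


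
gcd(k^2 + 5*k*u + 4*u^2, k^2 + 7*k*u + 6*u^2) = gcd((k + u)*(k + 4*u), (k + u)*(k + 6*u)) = k + u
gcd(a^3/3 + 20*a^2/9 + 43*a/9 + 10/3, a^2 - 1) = 1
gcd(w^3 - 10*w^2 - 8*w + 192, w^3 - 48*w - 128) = w^2 - 4*w - 32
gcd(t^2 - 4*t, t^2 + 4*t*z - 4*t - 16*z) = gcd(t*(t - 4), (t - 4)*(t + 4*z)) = t - 4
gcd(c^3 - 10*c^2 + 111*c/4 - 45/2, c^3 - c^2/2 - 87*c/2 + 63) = c^2 - 15*c/2 + 9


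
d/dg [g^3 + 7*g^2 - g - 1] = 3*g^2 + 14*g - 1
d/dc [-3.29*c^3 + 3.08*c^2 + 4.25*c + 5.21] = -9.87*c^2 + 6.16*c + 4.25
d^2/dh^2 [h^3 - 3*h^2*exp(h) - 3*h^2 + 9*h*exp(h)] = -3*h^2*exp(h) - 3*h*exp(h) + 6*h + 12*exp(h) - 6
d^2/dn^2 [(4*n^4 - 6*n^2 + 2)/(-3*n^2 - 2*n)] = 4*(-18*n^6 - 36*n^5 - 24*n^4 - 18*n^3 - 27*n^2 - 18*n - 4)/(n^3*(27*n^3 + 54*n^2 + 36*n + 8))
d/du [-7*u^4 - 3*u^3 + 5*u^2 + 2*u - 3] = -28*u^3 - 9*u^2 + 10*u + 2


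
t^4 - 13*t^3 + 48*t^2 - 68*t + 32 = (t - 8)*(t - 2)^2*(t - 1)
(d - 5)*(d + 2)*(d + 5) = d^3 + 2*d^2 - 25*d - 50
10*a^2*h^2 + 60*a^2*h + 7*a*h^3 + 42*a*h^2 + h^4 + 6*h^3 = h*(2*a + h)*(5*a + h)*(h + 6)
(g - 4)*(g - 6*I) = g^2 - 4*g - 6*I*g + 24*I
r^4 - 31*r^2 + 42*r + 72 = (r - 4)*(r - 3)*(r + 1)*(r + 6)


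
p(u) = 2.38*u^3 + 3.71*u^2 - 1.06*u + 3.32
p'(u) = 7.14*u^2 + 7.42*u - 1.06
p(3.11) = 107.50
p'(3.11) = 91.07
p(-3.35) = -40.97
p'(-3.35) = 54.21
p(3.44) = 140.46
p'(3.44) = 108.96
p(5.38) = 475.62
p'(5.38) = 245.52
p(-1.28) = 5.76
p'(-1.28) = 1.14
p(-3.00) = -24.37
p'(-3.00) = 40.94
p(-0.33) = 3.99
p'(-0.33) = -2.73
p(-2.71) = -13.93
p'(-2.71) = 31.27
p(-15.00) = -7178.53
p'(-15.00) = 1494.14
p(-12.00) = -3562.36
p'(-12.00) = 938.06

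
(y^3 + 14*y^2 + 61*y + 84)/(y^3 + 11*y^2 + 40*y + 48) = (y + 7)/(y + 4)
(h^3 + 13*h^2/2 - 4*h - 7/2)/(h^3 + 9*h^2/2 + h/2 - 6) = (2*h^2 + 15*h + 7)/(2*h^2 + 11*h + 12)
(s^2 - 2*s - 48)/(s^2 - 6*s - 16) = (s + 6)/(s + 2)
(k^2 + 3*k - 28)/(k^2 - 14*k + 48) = (k^2 + 3*k - 28)/(k^2 - 14*k + 48)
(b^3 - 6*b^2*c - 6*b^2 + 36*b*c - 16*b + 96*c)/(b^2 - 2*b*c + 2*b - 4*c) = (b^2 - 6*b*c - 8*b + 48*c)/(b - 2*c)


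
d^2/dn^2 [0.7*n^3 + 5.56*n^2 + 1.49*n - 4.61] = 4.2*n + 11.12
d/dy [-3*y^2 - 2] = -6*y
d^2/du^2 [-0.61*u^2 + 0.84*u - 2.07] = -1.22000000000000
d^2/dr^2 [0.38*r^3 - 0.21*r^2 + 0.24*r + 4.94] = 2.28*r - 0.42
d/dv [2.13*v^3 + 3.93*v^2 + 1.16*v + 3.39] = 6.39*v^2 + 7.86*v + 1.16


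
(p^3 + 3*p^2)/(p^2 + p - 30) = p^2*(p + 3)/(p^2 + p - 30)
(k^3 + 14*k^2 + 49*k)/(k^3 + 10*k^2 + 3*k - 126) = k*(k + 7)/(k^2 + 3*k - 18)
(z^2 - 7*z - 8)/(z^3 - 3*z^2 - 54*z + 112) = (z + 1)/(z^2 + 5*z - 14)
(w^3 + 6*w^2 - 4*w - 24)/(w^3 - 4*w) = (w + 6)/w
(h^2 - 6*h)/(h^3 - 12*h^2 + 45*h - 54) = h/(h^2 - 6*h + 9)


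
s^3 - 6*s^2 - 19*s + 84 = (s - 7)*(s - 3)*(s + 4)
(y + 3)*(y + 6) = y^2 + 9*y + 18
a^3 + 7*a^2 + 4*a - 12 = (a - 1)*(a + 2)*(a + 6)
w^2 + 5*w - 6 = (w - 1)*(w + 6)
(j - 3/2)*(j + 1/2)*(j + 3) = j^3 + 2*j^2 - 15*j/4 - 9/4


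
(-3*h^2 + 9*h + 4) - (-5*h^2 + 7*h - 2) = 2*h^2 + 2*h + 6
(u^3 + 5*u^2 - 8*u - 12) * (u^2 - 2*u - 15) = u^5 + 3*u^4 - 33*u^3 - 71*u^2 + 144*u + 180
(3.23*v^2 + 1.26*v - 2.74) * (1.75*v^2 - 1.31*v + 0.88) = 5.6525*v^4 - 2.0263*v^3 - 3.6032*v^2 + 4.6982*v - 2.4112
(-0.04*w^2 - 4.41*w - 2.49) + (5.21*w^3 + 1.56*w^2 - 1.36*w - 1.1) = 5.21*w^3 + 1.52*w^2 - 5.77*w - 3.59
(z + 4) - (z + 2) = 2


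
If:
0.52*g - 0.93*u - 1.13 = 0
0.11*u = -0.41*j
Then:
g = 1.78846153846154*u + 2.17307692307692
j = -0.268292682926829*u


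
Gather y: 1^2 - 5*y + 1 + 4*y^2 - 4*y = 4*y^2 - 9*y + 2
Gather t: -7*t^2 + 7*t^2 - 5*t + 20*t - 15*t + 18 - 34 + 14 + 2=0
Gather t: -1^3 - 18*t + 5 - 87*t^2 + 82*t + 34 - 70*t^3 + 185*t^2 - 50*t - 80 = -70*t^3 + 98*t^2 + 14*t - 42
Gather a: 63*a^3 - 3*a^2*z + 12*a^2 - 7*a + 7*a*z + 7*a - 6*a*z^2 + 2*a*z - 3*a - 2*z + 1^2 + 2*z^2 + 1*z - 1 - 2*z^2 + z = 63*a^3 + a^2*(12 - 3*z) + a*(-6*z^2 + 9*z - 3)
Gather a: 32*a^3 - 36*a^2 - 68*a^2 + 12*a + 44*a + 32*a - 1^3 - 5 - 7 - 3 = 32*a^3 - 104*a^2 + 88*a - 16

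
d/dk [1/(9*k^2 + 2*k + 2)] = 2*(-9*k - 1)/(9*k^2 + 2*k + 2)^2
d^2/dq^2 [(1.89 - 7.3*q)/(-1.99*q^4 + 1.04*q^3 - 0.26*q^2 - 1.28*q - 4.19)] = (346.90476*q^7 - 391.42106*q^6 + 187.38252*q^5 - 165.543516*q^4 - 1208.020056*q^3 + 585.163092*q^2 - 100.904856*q - 80.37794)/(7.880599*q^12 - 12.355512*q^11 + 9.54603*q^10 + 10.853344*q^9 + 35.131149*q^8 - 44.11368*q^7 + 34.3253*q^6 + 52.386528*q^5 + 73.471233*q^4 - 44.311288*q^3 + 34.288446*q^2 + 67.415424*q + 73.560059)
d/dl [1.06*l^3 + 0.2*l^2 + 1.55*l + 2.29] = 3.18*l^2 + 0.4*l + 1.55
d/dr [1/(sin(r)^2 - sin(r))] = (-2/tan(r) + cos(r)/sin(r)^2)/(sin(r) - 1)^2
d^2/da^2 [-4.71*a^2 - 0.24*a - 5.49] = -9.42000000000000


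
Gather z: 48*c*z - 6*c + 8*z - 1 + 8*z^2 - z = -6*c + 8*z^2 + z*(48*c + 7) - 1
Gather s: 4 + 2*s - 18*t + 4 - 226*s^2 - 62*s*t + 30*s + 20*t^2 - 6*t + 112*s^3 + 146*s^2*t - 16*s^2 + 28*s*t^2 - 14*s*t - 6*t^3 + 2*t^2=112*s^3 + s^2*(146*t - 242) + s*(28*t^2 - 76*t + 32) - 6*t^3 + 22*t^2 - 24*t + 8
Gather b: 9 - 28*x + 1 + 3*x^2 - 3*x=3*x^2 - 31*x + 10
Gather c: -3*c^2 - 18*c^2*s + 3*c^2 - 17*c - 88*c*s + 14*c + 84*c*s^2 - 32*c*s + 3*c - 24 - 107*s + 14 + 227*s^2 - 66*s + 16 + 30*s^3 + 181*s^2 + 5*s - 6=-18*c^2*s + c*(84*s^2 - 120*s) + 30*s^3 + 408*s^2 - 168*s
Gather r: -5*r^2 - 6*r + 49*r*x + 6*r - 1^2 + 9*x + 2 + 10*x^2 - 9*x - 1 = -5*r^2 + 49*r*x + 10*x^2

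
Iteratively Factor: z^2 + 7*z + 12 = (z + 3)*(z + 4)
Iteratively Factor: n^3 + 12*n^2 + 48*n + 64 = (n + 4)*(n^2 + 8*n + 16) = (n + 4)^2*(n + 4)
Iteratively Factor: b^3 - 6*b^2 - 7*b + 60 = (b - 4)*(b^2 - 2*b - 15) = (b - 4)*(b + 3)*(b - 5)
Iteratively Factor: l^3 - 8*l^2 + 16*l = (l - 4)*(l^2 - 4*l) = l*(l - 4)*(l - 4)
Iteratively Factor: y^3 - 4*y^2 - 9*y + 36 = (y - 3)*(y^2 - y - 12) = (y - 3)*(y + 3)*(y - 4)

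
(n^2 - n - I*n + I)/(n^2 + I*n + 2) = (n - 1)/(n + 2*I)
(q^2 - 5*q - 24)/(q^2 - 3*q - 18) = (q - 8)/(q - 6)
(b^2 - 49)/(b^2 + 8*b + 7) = (b - 7)/(b + 1)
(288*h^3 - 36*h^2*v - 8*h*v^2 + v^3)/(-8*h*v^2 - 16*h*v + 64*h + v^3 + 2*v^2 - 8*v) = (-36*h^2 + v^2)/(v^2 + 2*v - 8)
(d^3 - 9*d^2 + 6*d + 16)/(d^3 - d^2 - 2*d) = (d - 8)/d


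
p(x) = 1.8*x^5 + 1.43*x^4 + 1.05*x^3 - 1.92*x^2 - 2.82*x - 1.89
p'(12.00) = 196912.86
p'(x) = 9.0*x^4 + 5.72*x^3 + 3.15*x^2 - 3.84*x - 2.82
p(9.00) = 116253.09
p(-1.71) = -22.02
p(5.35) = 9149.73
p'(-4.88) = 4530.32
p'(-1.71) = 61.31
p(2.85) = 431.58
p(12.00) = 479052.27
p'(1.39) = 46.89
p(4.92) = 6089.89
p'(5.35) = 8315.93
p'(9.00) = 63436.65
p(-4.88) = -4326.52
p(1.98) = 69.91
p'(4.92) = 6009.31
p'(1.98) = 184.65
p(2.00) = 73.67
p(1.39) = 7.98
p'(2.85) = 738.01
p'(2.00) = 191.86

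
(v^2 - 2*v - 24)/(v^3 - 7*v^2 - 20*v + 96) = (v - 6)/(v^2 - 11*v + 24)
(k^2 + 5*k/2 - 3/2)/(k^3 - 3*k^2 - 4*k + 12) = (2*k^2 + 5*k - 3)/(2*(k^3 - 3*k^2 - 4*k + 12))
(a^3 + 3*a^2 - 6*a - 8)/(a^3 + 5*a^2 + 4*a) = (a - 2)/a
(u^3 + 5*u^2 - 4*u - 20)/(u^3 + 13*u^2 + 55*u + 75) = (u^2 - 4)/(u^2 + 8*u + 15)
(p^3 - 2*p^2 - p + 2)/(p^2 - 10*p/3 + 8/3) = 3*(p^2 - 1)/(3*p - 4)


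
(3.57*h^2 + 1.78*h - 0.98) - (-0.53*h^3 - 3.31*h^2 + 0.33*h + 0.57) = 0.53*h^3 + 6.88*h^2 + 1.45*h - 1.55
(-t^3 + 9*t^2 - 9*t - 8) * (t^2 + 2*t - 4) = -t^5 + 7*t^4 + 13*t^3 - 62*t^2 + 20*t + 32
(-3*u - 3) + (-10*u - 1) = -13*u - 4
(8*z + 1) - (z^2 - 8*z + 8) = -z^2 + 16*z - 7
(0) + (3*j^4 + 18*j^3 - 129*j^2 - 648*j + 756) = 3*j^4 + 18*j^3 - 129*j^2 - 648*j + 756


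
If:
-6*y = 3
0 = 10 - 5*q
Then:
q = 2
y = -1/2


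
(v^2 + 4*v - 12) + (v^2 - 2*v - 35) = 2*v^2 + 2*v - 47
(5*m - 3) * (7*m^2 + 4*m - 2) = 35*m^3 - m^2 - 22*m + 6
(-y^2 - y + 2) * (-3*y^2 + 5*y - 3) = 3*y^4 - 2*y^3 - 8*y^2 + 13*y - 6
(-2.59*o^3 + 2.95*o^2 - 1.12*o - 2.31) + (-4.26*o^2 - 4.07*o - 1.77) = -2.59*o^3 - 1.31*o^2 - 5.19*o - 4.08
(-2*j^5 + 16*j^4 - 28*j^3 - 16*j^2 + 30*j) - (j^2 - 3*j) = -2*j^5 + 16*j^4 - 28*j^3 - 17*j^2 + 33*j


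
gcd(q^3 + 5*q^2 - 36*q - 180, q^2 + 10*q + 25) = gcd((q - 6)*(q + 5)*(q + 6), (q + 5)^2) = q + 5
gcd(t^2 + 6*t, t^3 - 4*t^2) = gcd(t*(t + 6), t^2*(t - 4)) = t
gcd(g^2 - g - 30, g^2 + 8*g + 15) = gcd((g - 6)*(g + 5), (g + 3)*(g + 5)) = g + 5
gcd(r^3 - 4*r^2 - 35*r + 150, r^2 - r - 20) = r - 5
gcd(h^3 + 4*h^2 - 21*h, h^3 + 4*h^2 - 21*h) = h^3 + 4*h^2 - 21*h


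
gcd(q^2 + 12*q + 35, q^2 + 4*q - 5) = q + 5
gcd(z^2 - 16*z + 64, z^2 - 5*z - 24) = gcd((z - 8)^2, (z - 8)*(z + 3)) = z - 8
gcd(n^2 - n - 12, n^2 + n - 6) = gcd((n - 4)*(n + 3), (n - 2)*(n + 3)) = n + 3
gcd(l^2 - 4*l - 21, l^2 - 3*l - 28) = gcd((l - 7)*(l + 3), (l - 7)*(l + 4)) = l - 7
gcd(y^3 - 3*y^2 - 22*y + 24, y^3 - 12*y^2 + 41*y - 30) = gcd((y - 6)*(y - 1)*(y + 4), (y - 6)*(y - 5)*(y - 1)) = y^2 - 7*y + 6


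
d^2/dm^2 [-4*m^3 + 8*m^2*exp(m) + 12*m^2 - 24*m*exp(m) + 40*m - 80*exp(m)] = 8*m^2*exp(m) + 8*m*exp(m) - 24*m - 112*exp(m) + 24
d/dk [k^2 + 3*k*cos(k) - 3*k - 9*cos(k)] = -3*k*sin(k) + 2*k + 9*sin(k) + 3*cos(k) - 3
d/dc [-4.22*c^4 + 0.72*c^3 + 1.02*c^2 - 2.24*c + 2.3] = -16.88*c^3 + 2.16*c^2 + 2.04*c - 2.24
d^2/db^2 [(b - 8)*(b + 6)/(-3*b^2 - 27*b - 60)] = 2*(11*b^3 + 204*b^2 + 1176*b + 2168)/(3*(b^6 + 27*b^5 + 303*b^4 + 1809*b^3 + 6060*b^2 + 10800*b + 8000))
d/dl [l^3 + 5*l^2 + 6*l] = 3*l^2 + 10*l + 6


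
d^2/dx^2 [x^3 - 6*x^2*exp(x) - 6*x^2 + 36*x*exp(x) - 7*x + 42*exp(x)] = -6*x^2*exp(x) + 12*x*exp(x) + 6*x + 102*exp(x) - 12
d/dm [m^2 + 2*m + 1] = 2*m + 2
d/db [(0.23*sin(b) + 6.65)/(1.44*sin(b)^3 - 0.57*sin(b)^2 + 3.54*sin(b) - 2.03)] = (-0.6624*sin(b)^3 - 28.5969*sin(b)^2 + 7.581*sin(b) - 24.0079)*cos(b)/(2.0736*sin(b)^6 - 1.6416*sin(b)^5 + 10.5201*sin(b)^4 - 9.882*sin(b)^3 + 14.8458*sin(b)^2 - 14.3724*sin(b) + 4.1209)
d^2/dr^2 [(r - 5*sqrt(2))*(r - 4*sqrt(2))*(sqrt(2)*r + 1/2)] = 6*sqrt(2)*r - 35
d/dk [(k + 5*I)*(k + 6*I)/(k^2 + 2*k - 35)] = (k^2*(2 - 11*I) - 10*k + 60 - 385*I)/(k^4 + 4*k^3 - 66*k^2 - 140*k + 1225)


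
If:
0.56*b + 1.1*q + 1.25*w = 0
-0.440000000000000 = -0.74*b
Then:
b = 0.59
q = -1.13636363636364*w - 0.302702702702703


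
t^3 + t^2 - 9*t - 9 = (t - 3)*(t + 1)*(t + 3)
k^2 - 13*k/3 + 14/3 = (k - 7/3)*(k - 2)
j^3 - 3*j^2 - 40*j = j*(j - 8)*(j + 5)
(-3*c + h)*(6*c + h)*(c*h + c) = -18*c^3*h - 18*c^3 + 3*c^2*h^2 + 3*c^2*h + c*h^3 + c*h^2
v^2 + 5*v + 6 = (v + 2)*(v + 3)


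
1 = 1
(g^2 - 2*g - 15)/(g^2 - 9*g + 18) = (g^2 - 2*g - 15)/(g^2 - 9*g + 18)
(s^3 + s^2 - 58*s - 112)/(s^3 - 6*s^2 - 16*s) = (s + 7)/s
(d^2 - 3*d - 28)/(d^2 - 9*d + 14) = (d + 4)/(d - 2)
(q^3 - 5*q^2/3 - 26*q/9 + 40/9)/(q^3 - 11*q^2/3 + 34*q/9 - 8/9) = (3*q + 5)/(3*q - 1)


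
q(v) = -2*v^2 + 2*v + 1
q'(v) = 2 - 4*v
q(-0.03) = 0.94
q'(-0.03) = 2.12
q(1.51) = -0.54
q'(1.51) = -4.04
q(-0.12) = 0.73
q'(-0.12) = 2.48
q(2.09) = -3.56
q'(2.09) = -6.36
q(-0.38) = -0.05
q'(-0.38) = 3.52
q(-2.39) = -15.20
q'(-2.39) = 11.56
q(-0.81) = -1.93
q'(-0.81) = 5.24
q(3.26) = -13.74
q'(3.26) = -11.04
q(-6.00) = -83.00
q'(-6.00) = 26.00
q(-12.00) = -311.00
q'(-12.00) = 50.00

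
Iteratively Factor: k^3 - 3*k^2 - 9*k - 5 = (k + 1)*(k^2 - 4*k - 5) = (k - 5)*(k + 1)*(k + 1)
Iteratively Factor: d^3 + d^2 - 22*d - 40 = (d - 5)*(d^2 + 6*d + 8) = (d - 5)*(d + 4)*(d + 2)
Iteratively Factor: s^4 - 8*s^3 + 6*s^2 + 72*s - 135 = (s - 3)*(s^3 - 5*s^2 - 9*s + 45) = (s - 3)*(s + 3)*(s^2 - 8*s + 15) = (s - 5)*(s - 3)*(s + 3)*(s - 3)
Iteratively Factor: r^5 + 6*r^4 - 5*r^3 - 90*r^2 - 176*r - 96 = (r + 3)*(r^4 + 3*r^3 - 14*r^2 - 48*r - 32) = (r + 2)*(r + 3)*(r^3 + r^2 - 16*r - 16) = (r + 2)*(r + 3)*(r + 4)*(r^2 - 3*r - 4) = (r + 1)*(r + 2)*(r + 3)*(r + 4)*(r - 4)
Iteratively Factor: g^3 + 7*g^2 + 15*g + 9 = (g + 3)*(g^2 + 4*g + 3) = (g + 1)*(g + 3)*(g + 3)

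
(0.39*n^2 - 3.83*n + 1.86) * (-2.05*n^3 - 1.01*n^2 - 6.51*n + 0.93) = -0.7995*n^5 + 7.4576*n^4 - 2.4836*n^3 + 23.4174*n^2 - 15.6705*n + 1.7298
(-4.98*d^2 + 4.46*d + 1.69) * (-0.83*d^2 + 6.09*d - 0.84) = 4.1334*d^4 - 34.03*d^3 + 29.9419*d^2 + 6.5457*d - 1.4196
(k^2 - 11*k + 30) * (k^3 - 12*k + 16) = k^5 - 11*k^4 + 18*k^3 + 148*k^2 - 536*k + 480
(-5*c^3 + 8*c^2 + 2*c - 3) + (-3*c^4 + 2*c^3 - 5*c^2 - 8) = -3*c^4 - 3*c^3 + 3*c^2 + 2*c - 11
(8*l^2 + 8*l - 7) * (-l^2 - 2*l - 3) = -8*l^4 - 24*l^3 - 33*l^2 - 10*l + 21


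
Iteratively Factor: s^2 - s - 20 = (s + 4)*(s - 5)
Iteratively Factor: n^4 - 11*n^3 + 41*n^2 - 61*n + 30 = (n - 5)*(n^3 - 6*n^2 + 11*n - 6) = (n - 5)*(n - 2)*(n^2 - 4*n + 3) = (n - 5)*(n - 2)*(n - 1)*(n - 3)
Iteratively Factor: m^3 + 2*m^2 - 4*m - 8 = (m + 2)*(m^2 - 4) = (m - 2)*(m + 2)*(m + 2)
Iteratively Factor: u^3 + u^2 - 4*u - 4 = (u - 2)*(u^2 + 3*u + 2) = (u - 2)*(u + 2)*(u + 1)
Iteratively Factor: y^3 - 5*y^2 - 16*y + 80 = (y - 5)*(y^2 - 16) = (y - 5)*(y - 4)*(y + 4)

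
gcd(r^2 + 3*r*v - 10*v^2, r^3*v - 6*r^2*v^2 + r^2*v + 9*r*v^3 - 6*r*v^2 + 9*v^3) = 1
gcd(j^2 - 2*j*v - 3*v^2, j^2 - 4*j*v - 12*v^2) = 1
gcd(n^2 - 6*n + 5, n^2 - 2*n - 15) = n - 5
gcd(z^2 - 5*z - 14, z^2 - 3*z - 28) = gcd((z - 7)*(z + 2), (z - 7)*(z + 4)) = z - 7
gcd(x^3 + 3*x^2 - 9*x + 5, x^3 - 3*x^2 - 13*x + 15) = x - 1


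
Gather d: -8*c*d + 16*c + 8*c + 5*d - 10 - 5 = 24*c + d*(5 - 8*c) - 15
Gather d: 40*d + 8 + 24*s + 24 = 40*d + 24*s + 32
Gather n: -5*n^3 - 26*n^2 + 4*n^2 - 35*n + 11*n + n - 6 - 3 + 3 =-5*n^3 - 22*n^2 - 23*n - 6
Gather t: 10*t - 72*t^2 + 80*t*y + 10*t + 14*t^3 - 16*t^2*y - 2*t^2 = 14*t^3 + t^2*(-16*y - 74) + t*(80*y + 20)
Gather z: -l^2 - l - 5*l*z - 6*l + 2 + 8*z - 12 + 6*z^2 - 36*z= -l^2 - 7*l + 6*z^2 + z*(-5*l - 28) - 10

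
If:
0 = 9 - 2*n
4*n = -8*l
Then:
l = -9/4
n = 9/2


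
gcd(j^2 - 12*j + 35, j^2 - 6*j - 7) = j - 7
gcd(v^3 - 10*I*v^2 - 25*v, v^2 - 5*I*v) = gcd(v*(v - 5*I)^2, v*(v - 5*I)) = v^2 - 5*I*v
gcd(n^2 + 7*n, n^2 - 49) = n + 7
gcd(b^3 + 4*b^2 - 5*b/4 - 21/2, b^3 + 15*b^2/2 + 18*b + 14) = b^2 + 11*b/2 + 7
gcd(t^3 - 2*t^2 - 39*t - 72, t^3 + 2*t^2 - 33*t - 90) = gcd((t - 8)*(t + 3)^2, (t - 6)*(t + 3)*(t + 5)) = t + 3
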